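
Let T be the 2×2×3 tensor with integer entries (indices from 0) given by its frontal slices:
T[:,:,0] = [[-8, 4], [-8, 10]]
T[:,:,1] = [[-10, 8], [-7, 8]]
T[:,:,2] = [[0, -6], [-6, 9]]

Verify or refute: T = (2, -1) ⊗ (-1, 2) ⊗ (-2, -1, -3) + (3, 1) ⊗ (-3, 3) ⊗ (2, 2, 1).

No

Reconstruct entry (0,0,0) from the claimed factors: Σₗ aₗ[0]bₗ[0]cₗ[0] = (2)·(-1)·(-2) + (3)·(-3)·(2) = -14, but T[0,0,0] = -8. The claim is false.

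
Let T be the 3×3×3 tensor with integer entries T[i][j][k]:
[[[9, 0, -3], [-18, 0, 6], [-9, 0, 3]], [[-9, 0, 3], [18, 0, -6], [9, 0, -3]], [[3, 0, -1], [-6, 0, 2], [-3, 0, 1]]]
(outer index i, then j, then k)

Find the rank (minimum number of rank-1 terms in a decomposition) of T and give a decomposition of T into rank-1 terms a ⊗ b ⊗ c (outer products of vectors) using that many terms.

rank(T) = 1

Lower bound: T ≠ 0 (e.g. T[0,0,0] = 9), so rank(T) ≥ 1.
Upper bound: if T = a ⊗ b ⊗ c then every fibre of T is a multiple of the corresponding factor, so read the factors off the fibres through the nonzero entry T[0,0,0] = 9.
The mode-1 fibre T[:,0,0] = [9, -9, 3] gives a = (3, -3, 1) (primitive direction); the mode-2 fibre T[0,:,0] = [9, -18, -9] gives b = (1, -2, -1); then c[k] = T[0,0,k] / (a[0]·b[0]) = [9, 0, -3] / 3 = (3, 0, -1).
Expanding (3, -3, 1) ⊗ (1, -2, -1) ⊗ (3, 0, -1) reproduces all 27 entries of T, so T = (3, -3, 1) ⊗ (1, -2, -1) ⊗ (3, 0, -1) and rank(T) ≤ 1.
These bounds meet, so rank(T) = 1.
Check entry T[0,0,2] = -3: (3)·(1)·(-1) = -3.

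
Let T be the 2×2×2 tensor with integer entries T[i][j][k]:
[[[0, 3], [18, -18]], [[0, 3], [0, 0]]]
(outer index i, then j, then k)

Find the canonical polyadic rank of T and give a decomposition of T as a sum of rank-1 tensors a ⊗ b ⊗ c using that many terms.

rank(T) = 2

Lower bound: in the mode-2 unfolding of T (rows indexed by j, columns by (i,k)) the 2×2 minor on rows j ∈ {0, 1}, columns (i,k) ∈ {(0,0), (0,1)} is det [[0, 3], [18, -18]] = -54 ≠ 0, so that unfolding has rank ≥ 2 and hence rank(T) ≥ 2 (CP rank is at least every unfolding rank, though it can be larger).
Upper bound: with S_k = T[:,:,k], the two rank-1 terms a₁b₁ᵀ, a₂b₂ᵀ are the rank-1 members of the pencil x·S₀ + y·S₁.
det(x·S₀ + y·S₁) is −54·xy + 54·y² = (-54)·(x − y)(y), vanishing at (x:y) = (1:1) and (1:0).
M₁ = S₀ + S₁ = [[3, 0], [3, 0]] = 3·[1, 1][1, 0]ᵀ and M₂ = S₀ = [[0, 18], [0, 0]] = 18·[1, 0][0, 1]ᵀ, so take a₁ = [1, 1], b₁ = [1, 0], a₂ = [1, 0], b₂ = [0, 1].
Each slice is an integer combination of E₁ = a₁b₁ᵀ and E₂ = a₂b₂ᵀ: S₀ = 18·E₂, S₁ = 3·E₁ − 18·E₂; reading off coefficients, c₁ = [0, 3] and c₂ = [18, -18].
Hence T = [1, 1] ⊗ [1, 0] ⊗ [0, 3] + [1, 0] ⊗ [0, 1] ⊗ [18, -18], so rank(T) ≤ 2.
These bounds meet, so rank(T) = 2.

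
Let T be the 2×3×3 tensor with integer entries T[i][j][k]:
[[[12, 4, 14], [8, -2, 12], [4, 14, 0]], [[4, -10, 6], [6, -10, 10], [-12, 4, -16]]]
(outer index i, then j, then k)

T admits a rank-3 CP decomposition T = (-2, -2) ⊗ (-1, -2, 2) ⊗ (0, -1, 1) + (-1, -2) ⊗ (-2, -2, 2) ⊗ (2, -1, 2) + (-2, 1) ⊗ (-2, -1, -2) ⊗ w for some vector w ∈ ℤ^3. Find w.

Subtract the known terms from T to get the rank-1 residual R = (-2, 1) ⊗ (-2, -1, -2) ⊗ w, so R[i,j,k] = a[i]·b[j]·w[k]. Pick indices with nonzero a[0]·b[0] = (-2)·(-2) = 4. Only the fibre through (0,0,·) is needed: R[0,0,:] = T[0,0,:] − Σₗ aₗ[0]bₗ[0]cₗ = [12, 4, 14] − (-2)·(-1)·(0, -1, 1) − (-1)·(-2)·(2, -1, 2) = [8, 8, 8]. Then w[k] = R[0,0,k] / 4 for each k, giving w = [8, 8, 8] / 4 = (2, 2, 2).

w = (2, 2, 2)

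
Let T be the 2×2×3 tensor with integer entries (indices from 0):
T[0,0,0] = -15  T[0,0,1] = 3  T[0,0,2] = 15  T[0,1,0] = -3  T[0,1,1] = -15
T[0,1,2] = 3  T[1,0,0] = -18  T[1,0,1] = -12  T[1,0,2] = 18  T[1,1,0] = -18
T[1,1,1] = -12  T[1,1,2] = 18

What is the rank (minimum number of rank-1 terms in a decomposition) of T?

2

Lower bound: the mode-3 unfolding of T (rows indexed by k, columns by (i,j) = (0,0), (0,1), (1,0), (1,1)) is [[-15, -3, -18, -18], [3, -15, -12, -12], [15, 3, 18, 18]].
There the 2×2 minor on rows k ∈ {0, 1}, columns (i,j) ∈ {(0,0), (0,1)} is det [[-15, -3], [3, -15]] = 234 ≠ 0, so this unfolding has rank ≥ 2; CP rank is at least every unfolding rank, so rank(T) ≥ 2. (Unfolding ranks only ever bound the CP rank from below — rank(T) can be strictly larger than all of them — so the matching upper bound has to come from an explicit 2-term decomposition.)
Upper bound — finding two terms. Write S_k = T[:,:,k] for the frontal slices: S₀ = [[-15, -3], [-18, -18]], S₁ = [[3, -15], [-12, -12]], S₂ = [[15, 3], [18, 18]].
If T = a₁ ⊗ b₁ ⊗ c₁ + a₂ ⊗ b₂ ⊗ c₂ then each S_k = c₁[k]·a₁b₁ᵀ + c₂[k]·a₂b₂ᵀ. S₀ and S₁ are linearly independent, so a₁b₁ᵀ and a₂b₂ᵀ must span the same plane of matrices: they are the rank-1 matrices of the form x·S₀ + y·S₁.
det(x·S₀ + y·S₁) is 216·x² − 180·xy − 216·y² = 36·(2·x − 3·y)(3·x + 2·y), vanishing at (x:y) = (3:2) and (2:-3).
M₁ = 3·S₀ + 2·S₁ = [[-39, -39], [-78, -78]] = (-39)·(1, 2)(1, 1)ᵀ and M₂ = 2·S₀ − 3·S₁ = [[-39, 39], [0, 0]] = (-39)·(1, 0)(1, -1)ᵀ, so take a₁ = (1, 2), b₁ = (1, 1), a₂ = (1, 0), b₂ = (1, -1).
Each slice is an integer combination of E₁ = a₁b₁ᵀ and E₂ = a₂b₂ᵀ: S₀ = −9·E₁ − 6·E₂, S₁ = −6·E₁ + 9·E₂, S₂ = 9·E₁ + 6·E₂; reading off coefficients, c₁ = (-9, -6, 9) and c₂ = (-6, 9, 6).
Hence T = (1, 2) ⊗ (1, 1) ⊗ (-9, -6, 9) + (1, 0) ⊗ (1, -1) ⊗ (-6, 9, 6), so rank(T) ≤ 2.
These bounds meet, so rank(T) = 2.
Check entry T[1,0,1] = -12: (2)·(1)·(-6) + (0)·(1)·(9) = -12.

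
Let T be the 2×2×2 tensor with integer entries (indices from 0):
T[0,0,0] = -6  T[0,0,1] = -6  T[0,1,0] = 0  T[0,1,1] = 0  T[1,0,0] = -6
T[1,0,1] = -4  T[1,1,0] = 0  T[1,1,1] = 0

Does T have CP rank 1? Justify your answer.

The mode-1 unfolding of T (rows indexed by i, columns by (j,k) = (0,0), (0,1), (1,0), (1,1)) is [[-6, -6, 0, 0], [-6, -4, 0, 0]].
There the 2×2 minor on rows i ∈ {0, 1}, columns (j,k) ∈ {(0,0), (0,1)} is det [[-6, -6], [-6, -4]] = -12 ≠ 0, so this unfolding has rank ≥ 2; CP rank is at least every unfolding rank, so rank(T) ≥ 2.
In particular rank(T) ≥ 2 > 1, so T is not rank-1.

No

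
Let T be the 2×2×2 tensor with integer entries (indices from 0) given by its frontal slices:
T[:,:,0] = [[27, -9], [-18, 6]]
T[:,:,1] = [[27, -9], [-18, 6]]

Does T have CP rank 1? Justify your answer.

Yes

If T = a (x) b (x) c then every fibre of T is a multiple of the corresponding factor, so read the factors off the fibres through the nonzero entry T[0,0,0] = 27.
The mode-1 fibre T[:,0,0] = [27, -18] gives a = [3, -2] (primitive direction); the mode-2 fibre T[0,:,0] = [27, -9] gives b = [3, -1]; then c[k] = T[0,0,k] / (a[0]·b[0]) = [27, 27] / 9 = [3, 3].
Expanding [3, -2] (x) [3, -1] (x) [3, 3] reproduces all 8 entries of T, so T = [3, -2] (x) [3, -1] (x) [3, 3] and rank(T) ≤ 1.
Equivalently every frontal slice T[:,:,k] is c[k] times the rank-1 matrix [3, -2] (x) [3, -1]. So T has rank 1 (it is nonzero).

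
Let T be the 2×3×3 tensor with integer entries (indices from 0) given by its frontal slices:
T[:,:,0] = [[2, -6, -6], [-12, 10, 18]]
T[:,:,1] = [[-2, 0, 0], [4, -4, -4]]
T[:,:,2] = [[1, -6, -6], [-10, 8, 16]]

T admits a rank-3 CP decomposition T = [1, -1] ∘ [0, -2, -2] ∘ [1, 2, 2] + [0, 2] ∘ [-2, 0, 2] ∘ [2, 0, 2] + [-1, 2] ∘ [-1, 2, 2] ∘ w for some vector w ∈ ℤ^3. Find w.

Subtract the known terms from T to get the rank-1 residual R = [-1, 2] ∘ [-1, 2, 2] ∘ w, so R[i,j,k] = a[i]·b[j]·w[k]. Pick indices with nonzero a[0]·b[0] = (-1)·(-1) = 1. Only the fibre through (0,0,·) is needed: R[0,0,:] = T[0,0,:] − Σₗ aₗ[0]bₗ[0]cₗ = [2, -2, 1] − (1)·(0)·[1, 2, 2] − (0)·(-2)·[2, 0, 2] = [2, -2, 1]. Then w[k] = R[0,0,k] / 1 for each k, giving w = [2, -2, 1] / 1 = [2, -2, 1].

w = [2, -2, 1]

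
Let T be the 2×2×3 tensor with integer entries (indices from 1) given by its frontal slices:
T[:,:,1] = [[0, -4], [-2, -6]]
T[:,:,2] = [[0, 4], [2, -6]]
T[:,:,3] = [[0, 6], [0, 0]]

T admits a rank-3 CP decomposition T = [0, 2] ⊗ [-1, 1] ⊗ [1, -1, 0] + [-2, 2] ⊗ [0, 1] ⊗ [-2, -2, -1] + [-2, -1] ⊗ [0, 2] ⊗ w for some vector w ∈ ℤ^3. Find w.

Subtract the known terms from T to get the rank-1 residual R = [-2, -1] ⊗ [0, 2] ⊗ w, so R[i,j,k] = a[i]·b[j]·w[k]. Pick indices with nonzero a[1]·b[2] = (-2)·(2) = -4. Only the fibre through (1,2,·) is needed: R[1,2,:] = T[1,2,:] − Σₗ aₗ[1]bₗ[2]cₗ = [-4, 4, 6] − (0)·(1)·[1, -1, 0] − (-2)·(1)·[-2, -2, -1] = [-8, 0, 4]. Then w[k] = R[1,2,k] / -4 for each k, giving w = [-8, 0, 4] / -4 = [2, 0, -1].

w = [2, 0, -1]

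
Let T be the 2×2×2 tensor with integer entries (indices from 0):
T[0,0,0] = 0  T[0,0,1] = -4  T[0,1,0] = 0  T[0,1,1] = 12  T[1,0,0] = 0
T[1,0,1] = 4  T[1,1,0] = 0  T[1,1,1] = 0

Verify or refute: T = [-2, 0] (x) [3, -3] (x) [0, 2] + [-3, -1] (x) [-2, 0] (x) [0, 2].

No

Reconstruct entry (0,0,1) from the claimed factors: Σₗ aₗ[0]bₗ[0]cₗ[1] = (-2)·(3)·(2) + (-3)·(-2)·(2) = 0, but T[0,0,1] = -4. The claim is false.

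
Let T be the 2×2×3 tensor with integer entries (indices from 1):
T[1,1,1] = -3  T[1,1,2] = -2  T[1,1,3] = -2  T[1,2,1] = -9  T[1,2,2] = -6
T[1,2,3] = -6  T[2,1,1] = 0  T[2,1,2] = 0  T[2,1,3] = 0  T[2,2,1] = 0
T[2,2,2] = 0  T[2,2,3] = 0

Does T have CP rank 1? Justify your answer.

Yes

If T = a ⊗ b ⊗ c then every fibre of T is a multiple of the corresponding factor, so read the factors off the fibres through the nonzero entry T[1,1,1] = -3.
The mode-1 fibre T[:,1,1] = [-3, 0] gives a = [1, 0] (primitive direction); the mode-2 fibre T[1,:,1] = [-3, -9] gives b = [1, 3]; then c[k] = T[1,1,k] / (a[1]·b[1]) = [-3, -2, -2] / 1 = [-3, -2, -2].
Expanding [1, 0] ⊗ [1, 3] ⊗ [-3, -2, -2] reproduces all 12 entries of T, so T = [1, 0] ⊗ [1, 3] ⊗ [-3, -2, -2] and rank(T) ≤ 1.
Equivalently every frontal slice T[:,:,k] is c[k] times the rank-1 matrix [1, 0] ⊗ [1, 3]. So T has rank 1 (it is nonzero).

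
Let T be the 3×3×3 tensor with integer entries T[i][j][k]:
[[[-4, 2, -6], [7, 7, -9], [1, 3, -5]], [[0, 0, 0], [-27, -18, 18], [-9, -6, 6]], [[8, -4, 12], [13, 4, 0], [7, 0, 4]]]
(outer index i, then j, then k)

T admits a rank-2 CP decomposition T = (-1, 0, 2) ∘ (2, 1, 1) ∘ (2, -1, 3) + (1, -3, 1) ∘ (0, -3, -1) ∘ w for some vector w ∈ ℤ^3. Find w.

w = (-3, -2, 2)

Subtract the known terms from T to get the rank-1 residual R = (1, -3, 1) ∘ (0, -3, -1) ∘ w, so R[i,j,k] = a[i]·b[j]·w[k]. Pick indices with nonzero a[0]·b[1] = (1)·(-3) = -3. Only the fibre through (0,1,·) is needed: R[0,1,:] = T[0,1,:] − Σₗ aₗ[0]bₗ[1]cₗ = [7, 7, -9] − (-1)·(1)·(2, -1, 3) = [9, 6, -6]. Then w[k] = R[0,1,k] / -3 for each k, giving w = [9, 6, -6] / -3 = (-3, -2, 2).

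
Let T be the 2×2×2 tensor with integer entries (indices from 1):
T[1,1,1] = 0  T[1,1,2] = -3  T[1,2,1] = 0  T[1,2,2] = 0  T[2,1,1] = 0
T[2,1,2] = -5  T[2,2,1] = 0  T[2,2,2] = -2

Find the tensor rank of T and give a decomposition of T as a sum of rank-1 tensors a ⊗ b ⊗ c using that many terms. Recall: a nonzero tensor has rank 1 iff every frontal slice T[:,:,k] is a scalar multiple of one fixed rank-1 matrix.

Lower bound: in the mode-1 unfolding of T (rows indexed by i, columns by (j,k)) the 2×2 minor on rows i ∈ {1, 2}, columns (j,k) ∈ {(1,2), (2,2)} is det [[-3, 0], [-5, -2]] = 6 ≠ 0, so that unfolding has rank ≥ 2 and hence rank(T) ≥ 2 (CP rank is at least every unfolding rank, though it can be larger).
Upper bound: T[:,:,k] = c[k]·M for every slice, with c = [0, 1] and M = [[-3, 0], [-5, -2]] (rows i, columns j).
Splitting M by its rows (i = 1, 2), M = [1, 0][-3, 0]ᵀ + [0, 1][-5, -2]ᵀ.
Hence T = [1, 0] ⊗ [-3, 0] ⊗ [0, 1] + [0, 1] ⊗ [-5, -2] ⊗ [0, 1], so rank(T) ≤ 2.
These bounds meet, so rank(T) = 2.

rank(T) = 2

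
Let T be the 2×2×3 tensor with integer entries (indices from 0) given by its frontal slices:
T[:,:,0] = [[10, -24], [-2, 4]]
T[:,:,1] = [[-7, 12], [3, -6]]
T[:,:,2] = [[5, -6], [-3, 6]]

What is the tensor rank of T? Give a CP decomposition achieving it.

Lower bound: the mode-1 unfolding of T (rows indexed by i, columns by (j,k) = (0,0), (0,1), (0,2), (1,0), (1,1), (1,2)) is [[10, -7, 5, -24, 12, -6], [-2, 3, -3, 4, -6, 6]].
There the 2×2 minor on rows i ∈ {0, 1}, columns (j,k) ∈ {(0,0), (0,1)} is det [[10, -7], [-2, 3]] = 16 ≠ 0, so this unfolding has rank ≥ 2; CP rank is at least every unfolding rank, so rank(T) ≥ 2. (Flattening ranks never certify an upper bound on CP rank; for that we must actually write T with 2 rank-1 terms.)
Upper bound — finding two terms. Write S_k = T[:,:,k] for the frontal slices: S₀ = [[10, -24], [-2, 4]], S₁ = [[-7, 12], [3, -6]], S₂ = [[5, -6], [-3, 6]].
If T = a₁ ⊗ b₁ ⊗ c₁ + a₂ ⊗ b₂ ⊗ c₂ then each S_k = c₁[k]·a₁b₁ᵀ + c₂[k]·a₂b₂ᵀ. S₀ and S₁ are linearly independent, so a₁b₁ᵀ and a₂b₂ᵀ must span the same plane of matrices: they are the rank-1 matrices of the form x·S₀ + y·S₁.
det(x·S₀ + y·S₁) is −8·x² + 8·xy + 6·y² = (-2)·(2·x − 3·y)(2·x + y), vanishing at (x:y) = (3:2) and (1:-2).
M₁ = 3·S₀ + 2·S₁ = [[16, -48], [0, 0]] = 16·[1, 0][1, -3]ᵀ and M₂ = S₀ − 2·S₁ = [[24, -48], [-8, 16]] = 8·[3, -1][1, -2]ᵀ, so take a₁ = [1, 0], b₁ = [1, -3], a₂ = [3, -1], b₂ = [1, -2].
Each slice is an integer combination of E₁ = a₁b₁ᵀ and E₂ = a₂b₂ᵀ: S₀ = 4·E₁ + 2·E₂, S₁ = 2·E₁ − 3·E₂, S₂ = −4·E₁ + 3·E₂; reading off coefficients, c₁ = [4, 2, -4] and c₂ = [2, -3, 3].
Hence T = [1, 0] ⊗ [1, -3] ⊗ [4, 2, -4] + [3, -1] ⊗ [1, -2] ⊗ [2, -3, 3], so rank(T) ≤ 2.
These bounds meet, so rank(T) = 2.

rank(T) = 2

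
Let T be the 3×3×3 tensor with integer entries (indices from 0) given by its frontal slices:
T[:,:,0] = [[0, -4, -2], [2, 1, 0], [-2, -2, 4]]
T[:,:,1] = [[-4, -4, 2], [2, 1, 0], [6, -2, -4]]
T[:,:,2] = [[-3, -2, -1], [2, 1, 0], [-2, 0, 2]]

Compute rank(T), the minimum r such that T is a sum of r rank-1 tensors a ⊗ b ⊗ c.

3

Lower bound: the mode-1 unfolding of T (rows indexed by i, columns by (j,k) = (0,0), (0,1), (0,2), (1,0), (1,1), (1,2), (2,0), (2,1), (2,2)) is [[0, -4, -3, -4, -4, -2, -2, 2, -1], [2, 2, 2, 1, 1, 1, 0, 0, 0], [-2, 6, -2, -2, -2, 0, 4, -4, 2]].
There the 3×3 minor on rows i ∈ {0, 1, 2}, columns (j,k) ∈ {(0,0), (0,1), (0,2)} is det [[0, -4, -3], [2, 2, 2], [-2, 6, -2]] = -48 ≠ 0, so this unfolding has rank ≥ 3; CP rank is at least every unfolding rank, so rank(T) ≥ 3. (This is only a lower bound: in general the CP rank may exceed every unfolding rank, so we still need to exhibit 3 rank-1 terms summing to T.)
Upper bound: T is a sum of 3 rank-1 terms, T = (1, 0, -2) ⊗ (1, 0, -1) ⊗ (2, -2, 1) + (1, 0, 1) ⊗ (1, -1, 0) ⊗ (2, 2, 0) + (2, -1, 0) ⊗ (2, 1, 0) ⊗ (-1, -1, -1) (written with every a and b primitive with positive leading entry and the scale carried by c; CP decompositions are not unique, and this one is verified by expanding entrywise), so rank(T) ≤ 3.
These bounds meet, so rank(T) = 3.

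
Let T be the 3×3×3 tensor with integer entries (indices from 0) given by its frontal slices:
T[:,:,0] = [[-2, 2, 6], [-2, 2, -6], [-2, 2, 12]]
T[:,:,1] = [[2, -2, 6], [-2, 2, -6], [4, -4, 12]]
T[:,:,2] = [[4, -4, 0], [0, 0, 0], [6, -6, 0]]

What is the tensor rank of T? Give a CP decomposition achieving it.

rank(T) = 2

Lower bound: the mode-1 unfolding of T (rows indexed by i, columns by (j,k) = (0,0), (0,1), (0,2), (1,0), (1,1), (1,2), (2,0), (2,1), (2,2)) is [[-2, 2, 4, 2, -2, -4, 6, 6, 0], [-2, -2, 0, 2, 2, 0, -6, -6, 0], [-2, 4, 6, 2, -4, -6, 12, 12, 0]].
There the 2×2 minor on rows i ∈ {0, 1}, columns (j,k) ∈ {(0,0), (0,1)} is det [[-2, 2], [-2, -2]] = 8 ≠ 0, so this unfolding has rank ≥ 2; CP rank is at least every unfolding rank, so rank(T) ≥ 2. (This is only a lower bound: in general the CP rank may exceed every unfolding rank, so we still need to exhibit 2 rank-1 terms summing to T.)
Upper bound — finding two terms. Write S_k = T[:,:,k] for the frontal slices: S₀ = [[-2, 2, 6], [-2, 2, -6], [-2, 2, 12]], S₁ = [[2, -2, 6], [-2, 2, -6], [4, -4, 12]], S₂ = [[4, -4, 0], [0, 0, 0], [6, -6, 0]].
If T = a₁ ⊗ b₁ ⊗ c₁ + a₂ ⊗ b₂ ⊗ c₂ then each S_k = c₁[k]·a₁b₁ᵀ + c₂[k]·a₂b₂ᵀ. S₀ and S₁ are linearly independent, so a₁b₁ᵀ and a₂b₂ᵀ must span the same plane of matrices: they are the rank-1 matrices of the form x·S₀ + y·S₁.
The 2×2 minor of x·S₀ + y·S₁ on rows {0,1}, columns {0,2} is 24·x² + 24·xy = 24·(x + y)(x), vanishing at (x:y) = (1:-1) and (0:1).
M₁ = S₀ − S₁ = [[-4, 4, 0], [0, 0, 0], [-6, 6, 0]] = (-2)·[2, 0, 3][1, -1, 0]ᵀ and M₂ = S₁ = [[2, -2, 6], [-2, 2, -6], [4, -4, 12]] = 2·[1, -1, 2][1, -1, 3]ᵀ, so take a₁ = [2, 0, 3], b₁ = [1, -1, 0], a₂ = [1, -1, 2], b₂ = [1, -1, 3].
Each slice is an integer combination of E₁ = a₁b₁ᵀ and E₂ = a₂b₂ᵀ: S₀ = −2·E₁ + 2·E₂, S₁ = 2·E₂, S₂ = 2·E₁; reading off coefficients, c₁ = [-2, 0, 2] and c₂ = [2, 2, 0].
Hence T = [2, 0, 3] ⊗ [1, -1, 0] ⊗ [-2, 0, 2] + [1, -1, 2] ⊗ [1, -1, 3] ⊗ [2, 2, 0], so rank(T) ≤ 2.
These bounds meet, so rank(T) = 2.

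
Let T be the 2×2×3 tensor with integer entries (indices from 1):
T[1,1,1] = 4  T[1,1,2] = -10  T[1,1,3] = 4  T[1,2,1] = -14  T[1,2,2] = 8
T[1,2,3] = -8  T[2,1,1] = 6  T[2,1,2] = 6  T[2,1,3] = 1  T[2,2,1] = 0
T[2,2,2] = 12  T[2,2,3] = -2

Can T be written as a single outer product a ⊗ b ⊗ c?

No

The mode-3 unfolding of T (rows indexed by k, columns by (i,j) = (1,1), (1,2), (2,1), (2,2)) is [[4, -14, 6, 0], [-10, 8, 6, 12], [4, -8, 1, -2]].
There the 3×3 minor on rows k ∈ {1, 2, 3}, columns (i,j) ∈ {(1,1), (1,2), (2,1)} is det [[4, -14, 6], [-10, 8, 6], [4, -8, 1]] = 36 ≠ 0, so this unfolding has rank ≥ 3; CP rank is at least every unfolding rank, so rank(T) ≥ 3.
In particular rank(T) ≥ 3 > 1, so T is not rank-1.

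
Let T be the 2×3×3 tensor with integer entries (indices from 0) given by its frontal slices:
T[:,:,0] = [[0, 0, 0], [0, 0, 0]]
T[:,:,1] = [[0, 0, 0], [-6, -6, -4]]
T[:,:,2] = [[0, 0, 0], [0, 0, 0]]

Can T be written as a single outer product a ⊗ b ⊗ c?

Yes

If T = a ⊗ b ⊗ c then every fibre of T is a multiple of the corresponding factor, so read the factors off the fibres through the nonzero entry T[1,0,1] = -6.
The mode-1 fibre T[:,0,1] = [0, -6] gives a = [0, 1] (primitive direction); the mode-2 fibre T[1,:,1] = [-6, -6, -4] gives b = [3, 3, 2]; then c[k] = T[1,0,k] / (a[1]·b[0]) = [0, -6, 0] / 3 = [0, -2, 0].
Expanding [0, 1] ⊗ [3, 3, 2] ⊗ [0, -2, 0] reproduces all 18 entries of T, so T = [0, 1] ⊗ [3, 3, 2] ⊗ [0, -2, 0] and rank(T) ≤ 1.
Equivalently every frontal slice T[:,:,k] is c[k] times the rank-1 matrix [0, 1] ⊗ [3, 3, 2]. So T has rank 1 (it is nonzero).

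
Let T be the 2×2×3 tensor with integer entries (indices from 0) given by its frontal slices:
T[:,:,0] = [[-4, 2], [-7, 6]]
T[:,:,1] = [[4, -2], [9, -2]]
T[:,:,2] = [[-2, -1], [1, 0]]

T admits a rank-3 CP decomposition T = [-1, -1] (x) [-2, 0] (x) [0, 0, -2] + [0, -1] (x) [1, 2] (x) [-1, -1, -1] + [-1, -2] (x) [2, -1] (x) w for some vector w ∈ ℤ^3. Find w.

Subtract the known terms from T to get the rank-1 residual R = [-1, -2] (x) [2, -1] (x) w, so R[i,j,k] = a[i]·b[j]·w[k]. Pick indices with nonzero a[0]·b[0] = (-1)·(2) = -2. Only the fibre through (0,0,·) is needed: R[0,0,:] = T[0,0,:] − Σₗ aₗ[0]bₗ[0]cₗ = [-4, 4, -2] − (-1)·(-2)·[0, 0, -2] − (0)·(1)·[-1, -1, -1] = [-4, 4, 2]. Then w[k] = R[0,0,k] / -2 for each k, giving w = [-4, 4, 2] / -2 = [2, -2, -1].

w = [2, -2, -1]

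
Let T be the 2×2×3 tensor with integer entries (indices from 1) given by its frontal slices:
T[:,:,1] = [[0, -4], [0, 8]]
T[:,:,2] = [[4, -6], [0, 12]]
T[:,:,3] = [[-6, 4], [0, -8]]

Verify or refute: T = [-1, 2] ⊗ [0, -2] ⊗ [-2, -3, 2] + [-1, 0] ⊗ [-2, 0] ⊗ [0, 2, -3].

Reconstruct entrywise from the claimed factors. For example, T[2,2,3] = -8 and Σₗ aₗ[2]bₗ[2]cₗ[3] = (2)·(-2)·(2) + (0)·(0)·(-3) = -8; checking all 12 entries, every one matches. The claim holds.

Yes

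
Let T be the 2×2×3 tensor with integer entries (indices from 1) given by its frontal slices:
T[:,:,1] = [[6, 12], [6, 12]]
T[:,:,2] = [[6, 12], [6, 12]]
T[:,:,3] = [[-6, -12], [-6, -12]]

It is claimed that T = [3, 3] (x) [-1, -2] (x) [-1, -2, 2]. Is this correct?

Reconstruct entry (1,1,1) from the claimed factors: Σₗ aₗ[1]bₗ[1]cₗ[1] = (3)·(-1)·(-1) = 3, but T[1,1,1] = 6. The claim is false.

No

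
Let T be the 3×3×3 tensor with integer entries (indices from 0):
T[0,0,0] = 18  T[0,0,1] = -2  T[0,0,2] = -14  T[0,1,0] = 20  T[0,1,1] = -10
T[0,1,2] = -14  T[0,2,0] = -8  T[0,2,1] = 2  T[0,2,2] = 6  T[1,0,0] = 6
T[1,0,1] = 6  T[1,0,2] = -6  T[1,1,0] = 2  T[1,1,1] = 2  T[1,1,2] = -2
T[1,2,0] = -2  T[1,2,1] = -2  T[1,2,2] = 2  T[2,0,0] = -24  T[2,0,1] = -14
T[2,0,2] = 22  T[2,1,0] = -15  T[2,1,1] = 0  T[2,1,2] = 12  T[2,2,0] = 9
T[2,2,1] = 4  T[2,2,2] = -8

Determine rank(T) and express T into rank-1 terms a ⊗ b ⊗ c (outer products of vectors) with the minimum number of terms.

Lower bound: the mode-1 unfolding of T (rows indexed by i, columns by (j,k) = (0,0), (0,1), (0,2), (1,0), (1,1), (1,2), (2,0), (2,1), (2,2)) is [[18, -2, -14, 20, -10, -14, -8, 2, 6], [6, 6, -6, 2, 2, -2, -2, -2, 2], [-24, -14, 22, -15, 0, 12, 9, 4, -8]].
There the 2×2 minor on rows i ∈ {0, 1}, columns (j,k) ∈ {(0,0), (0,1)} is det [[18, -2], [6, 6]] = 120 ≠ 0, so this unfolding has rank ≥ 2; CP rank is at least every unfolding rank, so rank(T) ≥ 2. (Flattening ranks never certify an upper bound on CP rank; for that we must actually write T with 2 rank-1 terms.)
Upper bound — finding two terms. Write S_k = T[:,:,k] for the frontal slices: S₀ = [[18, 20, -8], [6, 2, -2], [-24, -15, 9]], S₁ = [[-2, -10, 2], [6, 2, -2], [-14, 0, 4]], S₂ = [[-14, -14, 6], [-6, -2, 2], [22, 12, -8]].
If T = a₁ ⊗ b₁ ⊗ c₁ + a₂ ⊗ b₂ ⊗ c₂ then each S_k = c₁[k]·a₁b₁ᵀ + c₂[k]·a₂b₂ᵀ. S₀ and S₁ are linearly independent, so a₁b₁ᵀ and a₂b₂ᵀ must span the same plane of matrices: they are the rank-1 matrices of the form x·S₀ + y·S₁.
The 2×2 minor of x·S₀ + y·S₁ on rows {0,1}, columns {0,1} is −84·x² − 28·xy + 56·y² = (-28)·(3·x − 2·y)(x + y), vanishing at (x:y) = (2:3) and (1:-1).
M₁ = 2·S₀ + 3·S₁ = [[30, 10, -10], [30, 10, -10], [-90, -30, 30]] = 10·(1, 1, -3)(3, 1, -1)ᵀ and M₂ = S₀ − S₁ = [[20, 30, -10], [0, 0, 0], [-10, -15, 5]] = 5·(2, 0, -1)(2, 3, -1)ᵀ, so take a₁ = (1, 1, -3), b₁ = (3, 1, -1), a₂ = (2, 0, -1), b₂ = (2, 3, -1).
Each slice is an integer combination of E₁ = a₁b₁ᵀ and E₂ = a₂b₂ᵀ: S₀ = 2·E₁ + 3·E₂, S₁ = 2·E₁ − 2·E₂, S₂ = −2·E₁ − 2·E₂; reading off coefficients, c₁ = (2, 2, -2) and c₂ = (3, -2, -2).
Hence T = (1, 1, -3) ⊗ (3, 1, -1) ⊗ (2, 2, -2) + (2, 0, -1) ⊗ (2, 3, -1) ⊗ (3, -2, -2), so rank(T) ≤ 2.
These bounds meet, so rank(T) = 2.
Check entry T[0,0,1] = -2: (1)·(3)·(2) + (2)·(2)·(-2) = -2.

rank(T) = 2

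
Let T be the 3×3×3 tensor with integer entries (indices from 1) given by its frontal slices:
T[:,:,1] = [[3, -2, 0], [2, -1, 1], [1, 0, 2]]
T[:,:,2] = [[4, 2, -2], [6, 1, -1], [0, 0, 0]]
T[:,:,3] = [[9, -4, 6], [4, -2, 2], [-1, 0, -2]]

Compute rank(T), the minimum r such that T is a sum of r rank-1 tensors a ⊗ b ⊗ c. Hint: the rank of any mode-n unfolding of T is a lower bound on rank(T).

Lower bound: the mode-1 unfolding of T (rows indexed by i, columns by (j,k) = (1,1), (1,2), (1,3), (2,1), (2,2), (2,3), (3,1), (3,2), (3,3)) is [[3, 4, 9, -2, 2, -4, 0, -2, 6], [2, 6, 4, -1, 1, -2, 1, -1, 2], [1, 0, -1, 0, 0, 0, 2, 0, -2]].
There the 3×3 minor on rows i ∈ {1, 2, 3}, columns (j,k) ∈ {(1,1), (1,2), (1,3)} is det [[3, 4, 9], [2, 6, 4], [1, 0, -1]] = -48 ≠ 0, so this unfolding has rank ≥ 3; CP rank is at least every unfolding rank, so rank(T) ≥ 3. (Flattening ranks never certify an upper bound on CP rank; for that we must actually write T with 3 rank-1 terms.)
Upper bound: T is a sum of 3 rank-1 terms, T = [1, 0, -1] ⊗ [1, 0, 2] ⊗ [-1, 0, 1] + [1, 1, 0] ⊗ [1, 0, 0] ⊗ [0, 8, 0] + [2, 1, 0] ⊗ [2, -1, 1] ⊗ [1, -1, 2] (one valid choice — decompositions are not unique — normalised so each a, b is primitive with positive first nonzero entry; check it by expanding all entries), so rank(T) ≤ 3.
These bounds meet, so rank(T) = 3.
Check entry T[3,3,1] = 2: (-1)·(2)·(-1) + (0)·(0)·(0) + (0)·(1)·(1) = 2.

3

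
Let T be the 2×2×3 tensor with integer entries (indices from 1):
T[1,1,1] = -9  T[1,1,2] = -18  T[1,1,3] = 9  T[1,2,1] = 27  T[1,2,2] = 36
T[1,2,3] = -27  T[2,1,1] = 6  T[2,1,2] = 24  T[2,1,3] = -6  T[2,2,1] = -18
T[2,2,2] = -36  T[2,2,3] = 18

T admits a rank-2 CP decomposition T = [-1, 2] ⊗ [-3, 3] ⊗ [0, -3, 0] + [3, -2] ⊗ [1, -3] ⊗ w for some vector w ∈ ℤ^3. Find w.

Subtract the known terms from T to get the rank-1 residual R = [3, -2] ⊗ [1, -3] ⊗ w, so R[i,j,k] = a[i]·b[j]·w[k]. Pick indices with nonzero a[1]·b[1] = (3)·(1) = 3. Only the fibre through (1,1,·) is needed: R[1,1,:] = T[1,1,:] − Σₗ aₗ[1]bₗ[1]cₗ = [-9, -18, 9] − (-1)·(-3)·[0, -3, 0] = [-9, -9, 9]. Then w[k] = R[1,1,k] / 3 for each k, giving w = [-9, -9, 9] / 3 = [-3, -3, 3].

w = [-3, -3, 3]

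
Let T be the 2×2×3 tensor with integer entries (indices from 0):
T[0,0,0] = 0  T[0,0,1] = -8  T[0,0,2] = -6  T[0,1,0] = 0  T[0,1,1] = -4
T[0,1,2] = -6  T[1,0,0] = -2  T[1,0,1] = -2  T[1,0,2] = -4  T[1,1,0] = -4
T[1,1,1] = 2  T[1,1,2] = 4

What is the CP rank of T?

Lower bound: the mode-3 unfolding of T (rows indexed by k, columns by (i,j) = (0,0), (0,1), (1,0), (1,1)) is [[0, 0, -2, -4], [-8, -4, -2, 2], [-6, -6, -4, 4]].
There the 3×3 minor on rows k ∈ {0, 1, 2}, columns (i,j) ∈ {(0,0), (0,1), (1,0)} is det [[0, 0, -2], [-8, -4, -2], [-6, -6, -4]] = -48 ≠ 0, so this unfolding has rank ≥ 3; CP rank is at least every unfolding rank, so rank(T) ≥ 3. (This is only a lower bound: in general the CP rank may exceed every unfolding rank, so we still need to exhibit 3 rank-1 terms summing to T.)
Upper bound: T is a sum of 3 rank-1 terms, T = [0, 1] ⊗ [1, 2] ⊗ [-2, 2, 2] + [1, -1] ⊗ [1, -1] ⊗ [0, 0, 2] + [2, 1] ⊗ [2, 1] ⊗ [0, -2, -2] (written with every a and b primitive with positive leading entry and the scale carried by c; CP decompositions are not unique, and this one is verified by expanding entrywise), so rank(T) ≤ 3.
These bounds meet, so rank(T) = 3.

3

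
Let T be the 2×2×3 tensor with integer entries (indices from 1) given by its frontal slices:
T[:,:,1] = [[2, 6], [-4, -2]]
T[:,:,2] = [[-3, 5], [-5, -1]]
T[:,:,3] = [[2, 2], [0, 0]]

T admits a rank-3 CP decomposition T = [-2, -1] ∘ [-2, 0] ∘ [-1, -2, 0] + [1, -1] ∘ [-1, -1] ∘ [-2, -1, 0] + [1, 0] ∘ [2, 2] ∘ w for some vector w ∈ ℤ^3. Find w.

Subtract the known terms from T to get the rank-1 residual R = [1, 0] ∘ [2, 2] ∘ w, so R[i,j,k] = a[i]·b[j]·w[k]. Pick indices with nonzero a[1]·b[1] = (1)·(2) = 2. Only the fibre through (1,1,·) is needed: R[1,1,:] = T[1,1,:] − Σₗ aₗ[1]bₗ[1]cₗ = [2, -3, 2] − (-2)·(-2)·[-1, -2, 0] − (1)·(-1)·[-2, -1, 0] = [4, 4, 2]. Then w[k] = R[1,1,k] / 2 for each k, giving w = [4, 4, 2] / 2 = [2, 2, 1].

w = [2, 2, 1]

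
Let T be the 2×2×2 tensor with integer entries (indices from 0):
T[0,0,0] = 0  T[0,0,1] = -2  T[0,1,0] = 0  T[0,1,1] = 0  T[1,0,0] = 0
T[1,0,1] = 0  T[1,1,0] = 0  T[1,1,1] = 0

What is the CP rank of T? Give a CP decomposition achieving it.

Lower bound: T ≠ 0 (e.g. T[0,0,1] = -2), so rank(T) ≥ 1.
Upper bound: if T = a ∘ b ∘ c then every fibre of T is a multiple of the corresponding factor, so read the factors off the fibres through the nonzero entry T[0,0,1] = -2.
The mode-1 fibre T[:,0,1] = [-2, 0] gives a = [1, 0] (primitive direction); the mode-2 fibre T[0,:,1] = [-2, 0] gives b = [1, 0]; then c[k] = T[0,0,k] / (a[0]·b[0]) = [0, -2] / 1 = [0, -2].
Expanding [1, 0] ∘ [1, 0] ∘ [0, -2] reproduces all 8 entries of T, so T = [1, 0] ∘ [1, 0] ∘ [0, -2] and rank(T) ≤ 1.
These bounds meet, so rank(T) = 1.
Check entry T[1,0,0] = 0: (0)·(1)·(0) = 0.

rank(T) = 1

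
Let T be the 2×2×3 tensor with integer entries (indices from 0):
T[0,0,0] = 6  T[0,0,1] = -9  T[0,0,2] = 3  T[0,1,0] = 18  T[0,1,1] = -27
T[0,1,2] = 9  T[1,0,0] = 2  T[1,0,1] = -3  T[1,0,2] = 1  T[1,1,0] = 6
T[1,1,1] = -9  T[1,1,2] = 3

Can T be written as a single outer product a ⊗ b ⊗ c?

Yes

If T = a ⊗ b ⊗ c then every fibre of T is a multiple of the corresponding factor, so read the factors off the fibres through the nonzero entry T[0,0,0] = 6.
The mode-1 fibre T[:,0,0] = [6, 2] gives a = [3, 1] (primitive direction); the mode-2 fibre T[0,:,0] = [6, 18] gives b = [1, 3]; then c[k] = T[0,0,k] / (a[0]·b[0]) = [6, -9, 3] / 3 = [2, -3, 1].
Expanding [3, 1] ⊗ [1, 3] ⊗ [2, -3, 1] reproduces all 12 entries of T, so T = [3, 1] ⊗ [1, 3] ⊗ [2, -3, 1] and rank(T) ≤ 1.
Equivalently every frontal slice T[:,:,k] is c[k] times the rank-1 matrix [3, 1] ⊗ [1, 3]. So T has rank 1 (it is nonzero).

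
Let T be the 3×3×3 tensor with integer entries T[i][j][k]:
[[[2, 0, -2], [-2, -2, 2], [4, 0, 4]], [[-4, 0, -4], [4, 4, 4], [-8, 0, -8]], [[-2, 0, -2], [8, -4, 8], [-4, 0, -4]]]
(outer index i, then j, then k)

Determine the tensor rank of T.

Lower bound: the mode-3 unfolding of T (rows indexed by k, columns by (i,j) = (0,0), (0,1), (0,2), (1,0), (1,1), (1,2), (2,0), (2,1), (2,2)) is [[2, -2, 4, -4, 4, -8, -2, 8, -4], [0, -2, 0, 0, 4, 0, 0, -4, 0], [-2, 2, 4, -4, 4, -8, -2, 8, -4]].
There the 3×3 minor on rows k ∈ {0, 1, 2}, columns (i,j) ∈ {(0,0), (0,1), (0,2)} is det [[2, -2, 4], [0, -2, 0], [-2, 2, 4]] = -32 ≠ 0, so this unfolding has rank ≥ 3; CP rank is at least every unfolding rank, so rank(T) ≥ 3. (Unfolding ranks only ever bound the CP rank from below — rank(T) can be strictly larger than all of them — so the matching upper bound has to come from an explicit 3-term decomposition.)
Upper bound: T is a sum of 3 rank-1 terms, T = [1, -2, -1] (x) [1, -2, 2] (x) [2, 0, 2] + [1, -2, 2] (x) [0, 1, 0] (x) [2, -2, 2] + [1, 0, 0] (x) [1, -1, 0] (x) [0, 0, -4] (written with every a and b primitive with positive leading entry and the scale carried by c; CP decompositions are not unique, and this one is verified by expanding entrywise), so rank(T) ≤ 3.
These bounds meet, so rank(T) = 3.

3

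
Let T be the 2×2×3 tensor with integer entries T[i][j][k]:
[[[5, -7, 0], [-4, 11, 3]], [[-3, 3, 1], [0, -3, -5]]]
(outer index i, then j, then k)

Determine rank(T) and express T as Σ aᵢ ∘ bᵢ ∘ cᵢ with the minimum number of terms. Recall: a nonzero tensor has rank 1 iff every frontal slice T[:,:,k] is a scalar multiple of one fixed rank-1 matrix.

Lower bound: the mode-3 unfolding of T (rows indexed by k, columns by (i,j) = (0,0), (0,1), (1,0), (1,1)) is [[5, -4, -3, 0], [-7, 11, 3, -3], [0, 3, 1, -5]].
There the 3×3 minor on rows k ∈ {0, 1, 2}, columns (i,j) ∈ {(0,0), (0,1), (1,0)} is det [[5, -4, -3], [-7, 11, 3], [0, 3, 1]] = 45 ≠ 0, so this unfolding has rank ≥ 3; CP rank is at least every unfolding rank, so rank(T) ≥ 3. (This is only a lower bound: in general the CP rank may exceed every unfolding rank, so we still need to exhibit 3 rank-1 terms summing to T.)
Upper bound: T is a sum of 3 rank-1 terms, T = [1, -2] ∘ [1, -2] ∘ [1, -2, -1] + [1, -1] ∘ [1, 1] ∘ [2, -1, 1] + [2, 1] ∘ [1, -2] ∘ [1, -2, 0] (written with every a and b primitive with positive leading entry and the scale carried by c; CP decompositions are not unique, and this one is verified by expanding entrywise), so rank(T) ≤ 3.
These bounds meet, so rank(T) = 3.
Check entry T[1,1,1] = -3: (-2)·(-2)·(-2) + (-1)·(1)·(-1) + (1)·(-2)·(-2) = -3.

rank(T) = 3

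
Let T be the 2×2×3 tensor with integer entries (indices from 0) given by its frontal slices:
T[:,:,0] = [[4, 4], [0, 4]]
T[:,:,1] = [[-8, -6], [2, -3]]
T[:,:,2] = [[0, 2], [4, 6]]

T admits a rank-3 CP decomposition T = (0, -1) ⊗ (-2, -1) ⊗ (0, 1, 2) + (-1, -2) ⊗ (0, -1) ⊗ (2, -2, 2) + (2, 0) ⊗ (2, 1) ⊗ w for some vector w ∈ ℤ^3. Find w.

w = (1, -2, 0)

Subtract the known terms from T to get the rank-1 residual R = (2, 0) ⊗ (2, 1) ⊗ w, so R[i,j,k] = a[i]·b[j]·w[k]. Pick indices with nonzero a[0]·b[0] = (2)·(2) = 4. Only the fibre through (0,0,·) is needed: R[0,0,:] = T[0,0,:] − Σₗ aₗ[0]bₗ[0]cₗ = [4, -8, 0] − (0)·(-2)·(0, 1, 2) − (-1)·(0)·(2, -2, 2) = [4, -8, 0]. Then w[k] = R[0,0,k] / 4 for each k, giving w = [4, -8, 0] / 4 = (1, -2, 0).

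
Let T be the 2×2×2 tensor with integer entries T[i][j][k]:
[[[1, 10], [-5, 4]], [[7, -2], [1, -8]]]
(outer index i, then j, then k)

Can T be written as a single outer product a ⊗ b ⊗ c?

No

The mode-2 unfolding of T (rows indexed by j, columns by (i,k) = (0,0), (0,1), (1,0), (1,1)) is [[1, 10, 7, -2], [-5, 4, 1, -8]].
There the 2×2 minor on rows j ∈ {0, 1}, columns (i,k) ∈ {(0,0), (0,1)} is det [[1, 10], [-5, 4]] = 54 ≠ 0, so this unfolding has rank ≥ 2; CP rank is at least every unfolding rank, so rank(T) ≥ 2.
In particular rank(T) ≥ 2 > 1, so T is not rank-1.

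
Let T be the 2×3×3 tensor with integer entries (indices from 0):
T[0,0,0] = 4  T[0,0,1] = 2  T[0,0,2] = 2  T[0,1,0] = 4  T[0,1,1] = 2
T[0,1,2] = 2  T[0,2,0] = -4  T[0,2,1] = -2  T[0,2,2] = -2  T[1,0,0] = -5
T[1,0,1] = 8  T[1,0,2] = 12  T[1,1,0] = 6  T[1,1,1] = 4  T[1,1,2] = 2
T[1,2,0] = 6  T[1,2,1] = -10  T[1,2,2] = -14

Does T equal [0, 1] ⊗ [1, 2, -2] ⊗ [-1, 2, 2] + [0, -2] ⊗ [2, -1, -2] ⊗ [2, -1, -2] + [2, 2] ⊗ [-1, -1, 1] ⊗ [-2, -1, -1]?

Yes

Reconstruct entrywise from the claimed factors. For example, T[1,0,0] = -5 and Σₗ aₗ[1]bₗ[0]cₗ[0] = (1)·(1)·(-1) + (-2)·(2)·(2) + (2)·(-1)·(-2) = -5; checking all 18 entries, every one matches. The claim holds.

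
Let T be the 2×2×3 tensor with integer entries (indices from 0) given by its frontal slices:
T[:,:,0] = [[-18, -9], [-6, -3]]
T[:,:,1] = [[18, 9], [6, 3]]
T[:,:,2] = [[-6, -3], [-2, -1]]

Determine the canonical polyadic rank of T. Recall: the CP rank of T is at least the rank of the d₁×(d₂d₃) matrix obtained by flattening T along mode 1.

Lower bound: T ≠ 0 (e.g. T[0,0,0] = -18), so rank(T) ≥ 1.
Upper bound: if T = a ⊗ b ⊗ c then every fibre of T is a multiple of the corresponding factor, so read the factors off the fibres through the nonzero entry T[0,0,0] = -18.
The mode-1 fibre T[:,0,0] = [-18, -6] gives a = [3, 1] (primitive direction); the mode-2 fibre T[0,:,0] = [-18, -9] gives b = [2, 1]; then c[k] = T[0,0,k] / (a[0]·b[0]) = [-18, 18, -6] / 6 = [-3, 3, -1].
Expanding [3, 1] ⊗ [2, 1] ⊗ [-3, 3, -1] reproduces all 12 entries of T, so T = [3, 1] ⊗ [2, 1] ⊗ [-3, 3, -1] and rank(T) ≤ 1.
These bounds meet, so rank(T) = 1.
Check entry T[0,0,2] = -6: (3)·(2)·(-1) = -6.

1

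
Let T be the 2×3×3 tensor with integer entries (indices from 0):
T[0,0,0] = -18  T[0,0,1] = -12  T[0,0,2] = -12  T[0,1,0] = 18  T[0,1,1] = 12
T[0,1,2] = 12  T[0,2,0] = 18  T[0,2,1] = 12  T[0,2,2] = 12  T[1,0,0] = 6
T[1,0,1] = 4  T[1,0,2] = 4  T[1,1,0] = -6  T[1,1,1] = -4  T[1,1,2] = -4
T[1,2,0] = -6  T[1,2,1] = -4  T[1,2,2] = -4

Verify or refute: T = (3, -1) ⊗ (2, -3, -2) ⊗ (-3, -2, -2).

No

Reconstruct entry (0,1,0) from the claimed factors: Σₗ aₗ[0]bₗ[1]cₗ[0] = (3)·(-3)·(-3) = 27, but T[0,1,0] = 18. The claim is false.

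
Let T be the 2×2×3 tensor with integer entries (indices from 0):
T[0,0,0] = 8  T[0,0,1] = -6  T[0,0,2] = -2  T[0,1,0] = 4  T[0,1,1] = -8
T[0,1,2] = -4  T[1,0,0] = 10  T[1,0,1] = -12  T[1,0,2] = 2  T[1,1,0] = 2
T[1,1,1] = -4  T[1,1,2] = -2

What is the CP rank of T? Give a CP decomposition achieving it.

Lower bound: the mode-3 unfolding of T (rows indexed by k, columns by (i,j) = (0,0), (0,1), (1,0), (1,1)) is [[8, 4, 10, 2], [-6, -8, -12, -4], [-2, -4, 2, -2]].
There the 3×3 minor on rows k ∈ {0, 1, 2}, columns (i,j) ∈ {(0,0), (0,1), (1,0)} is det [[8, 4, 10], [-6, -8, -12], [-2, -4, 2]] = -288 ≠ 0, so this unfolding has rank ≥ 3; CP rank is at least every unfolding rank, so rank(T) ≥ 3. (Flattening ranks never certify an upper bound on CP rank; for that we must actually write T with 3 rank-1 terms.)
Upper bound: T is a sum of 3 rank-1 terms, T = [0, 1] ⊗ [1, 0] ⊗ [8, -8, 4] + [1, 0] ⊗ [1, 0] ⊗ [4, 2, 2] + [2, 1] ⊗ [1, 1] ⊗ [2, -4, -2] (written with every a and b primitive with positive leading entry and the scale carried by c; CP decompositions are not unique, and this one is verified by expanding entrywise), so rank(T) ≤ 3.
These bounds meet, so rank(T) = 3.

rank(T) = 3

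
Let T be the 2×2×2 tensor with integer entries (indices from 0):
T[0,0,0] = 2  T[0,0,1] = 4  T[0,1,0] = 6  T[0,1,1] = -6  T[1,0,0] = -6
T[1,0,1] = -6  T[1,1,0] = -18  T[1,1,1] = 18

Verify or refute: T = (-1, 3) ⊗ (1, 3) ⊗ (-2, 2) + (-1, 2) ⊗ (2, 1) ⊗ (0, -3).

No

Reconstruct entry (0,1,1) from the claimed factors: Σₗ aₗ[0]bₗ[1]cₗ[1] = (-1)·(3)·(2) + (-1)·(1)·(-3) = -3, but T[0,1,1] = -6. The claim is false.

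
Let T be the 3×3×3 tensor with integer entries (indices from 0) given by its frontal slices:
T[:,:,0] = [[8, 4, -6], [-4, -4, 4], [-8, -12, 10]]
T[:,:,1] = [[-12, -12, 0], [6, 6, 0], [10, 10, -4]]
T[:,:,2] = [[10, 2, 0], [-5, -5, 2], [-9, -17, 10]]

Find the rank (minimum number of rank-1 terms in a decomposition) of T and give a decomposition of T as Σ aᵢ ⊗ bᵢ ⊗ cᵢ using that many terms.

rank(T) = 3

Lower bound: the mode-3 unfolding of T (rows indexed by k, columns by (i,j) = (0,0), (0,1), (0,2), (1,0), (1,1), (1,2), (2,0), (2,1), (2,2)) is [[8, 4, -6, -4, -4, 4, -8, -12, 10], [-12, -12, 0, 6, 6, 0, 10, 10, -4], [10, 2, 0, -5, -5, 2, -9, -17, 10]].
There the 3×3 minor on rows k ∈ {0, 1, 2}, columns (i,j) ∈ {(0,0), (0,1), (0,2)} is det [[8, 4, -6], [-12, -12, 0], [10, 2, 0]] = -576 ≠ 0, so this unfolding has rank ≥ 3; CP rank is at least every unfolding rank, so rank(T) ≥ 3. (This is only a lower bound: in general the CP rank may exceed every unfolding rank, so we still need to exhibit 3 rank-1 terms summing to T.)
Upper bound: T is a sum of 3 rank-1 terms, T = [1, 0, 1] ⊗ [0, 2, -1] ⊗ [-2, 0, -4] + [2, -1, -2] ⊗ [1, 1, -1] ⊗ [4, -4, 4] + [2, -1, -1] ⊗ [1, 1, 2] ⊗ [0, -2, 1] (written with every a and b primitive with positive leading entry and the scale carried by c; CP decompositions are not unique, and this one is verified by expanding entrywise), so rank(T) ≤ 3.
These bounds meet, so rank(T) = 3.
Check entry T[0,1,0] = 4: (1)·(2)·(-2) + (2)·(1)·(4) + (2)·(1)·(0) = 4.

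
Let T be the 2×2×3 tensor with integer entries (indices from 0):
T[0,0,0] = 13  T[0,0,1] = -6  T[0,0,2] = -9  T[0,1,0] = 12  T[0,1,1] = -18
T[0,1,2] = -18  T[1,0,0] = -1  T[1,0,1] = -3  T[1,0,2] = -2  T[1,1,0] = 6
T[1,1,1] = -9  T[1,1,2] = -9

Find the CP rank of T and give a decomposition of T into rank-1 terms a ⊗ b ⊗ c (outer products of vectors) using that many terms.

Lower bound: the mode-2 unfolding of T (rows indexed by j, columns by (i,k) = (0,0), (0,1), (0,2), (1,0), (1,1), (1,2)) is [[13, -6, -9, -1, -3, -2], [12, -18, -18, 6, -9, -9]].
There the 2×2 minor on rows j ∈ {0, 1}, columns (i,k) ∈ {(0,0), (0,1)} is det [[13, -6], [12, -18]] = -162 ≠ 0, so this unfolding has rank ≥ 2; CP rank is at least every unfolding rank, so rank(T) ≥ 2. (Unfolding ranks only ever bound the CP rank from below — rank(T) can be strictly larger than all of them — so the matching upper bound has to come from an explicit 2-term decomposition.)
Upper bound — finding two terms. Write S_k = T[:,:,k] for the frontal slices: S₀ = [[13, 12], [-1, 6]], S₁ = [[-6, -18], [-3, -9]], S₂ = [[-9, -18], [-2, -9]].
If T = a₁ ⊗ b₁ ⊗ c₁ + a₂ ⊗ b₂ ⊗ c₂ then each S_k = c₁[k]·a₁b₁ᵀ + c₂[k]·a₂b₂ᵀ. S₀ and S₁ are linearly independent, so a₁b₁ᵀ and a₂b₂ᵀ must span the same plane of matrices: they are the rank-1 matrices of the form x·S₀ + y·S₁.
det(x·S₀ + y·S₁) is 90·x² − 135·xy = 45·(2·x − 3·y)(x), vanishing at (x:y) = (3:2) and (0:1).
M₁ = 3·S₀ + 2·S₁ = [[27, 0], [-9, 0]] = 9·[3, -1][1, 0]ᵀ and M₂ = S₁ = [[-6, -18], [-3, -9]] = (-3)·[2, 1][1, 3]ᵀ, so take a₁ = [3, -1], b₁ = [1, 0], a₂ = [2, 1], b₂ = [1, 3].
Each slice is an integer combination of E₁ = a₁b₁ᵀ and E₂ = a₂b₂ᵀ: S₀ = 3·E₁ + 2·E₂, S₁ = −3·E₂, S₂ = −E₁ − 3·E₂; reading off coefficients, c₁ = [3, 0, -1] and c₂ = [2, -3, -3].
Hence T = [3, -1] ⊗ [1, 0] ⊗ [3, 0, -1] + [2, 1] ⊗ [1, 3] ⊗ [2, -3, -3], so rank(T) ≤ 2.
These bounds meet, so rank(T) = 2.
Check entry T[1,0,0] = -1: (-1)·(1)·(3) + (1)·(1)·(2) = -1.

rank(T) = 2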